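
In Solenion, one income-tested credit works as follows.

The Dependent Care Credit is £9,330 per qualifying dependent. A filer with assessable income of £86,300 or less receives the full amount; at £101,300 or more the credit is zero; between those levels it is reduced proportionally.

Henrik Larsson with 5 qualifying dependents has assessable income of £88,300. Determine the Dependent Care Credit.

£40,430

Dependent Care Credit: base = 5 × £9,330 = £46,650. £88,300 is £2,000 into a £15,000 phase-out range, leaving 13,000/15,000 of the credit: £46,650 × 13,000/15,000 = £40,430.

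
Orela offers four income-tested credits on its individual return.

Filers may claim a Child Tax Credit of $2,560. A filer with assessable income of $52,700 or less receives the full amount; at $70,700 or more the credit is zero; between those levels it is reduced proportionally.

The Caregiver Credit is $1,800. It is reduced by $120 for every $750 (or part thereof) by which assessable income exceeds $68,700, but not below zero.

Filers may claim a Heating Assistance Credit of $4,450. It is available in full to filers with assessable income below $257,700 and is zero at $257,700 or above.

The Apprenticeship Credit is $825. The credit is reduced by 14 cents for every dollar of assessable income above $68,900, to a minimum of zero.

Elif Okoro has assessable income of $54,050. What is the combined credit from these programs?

$9,443

Child Tax Credit: $54,050 is $1,350 into a $18,000 phase-out range, leaving 16,650/18,000 of the credit: $2,560 × 16,650/18,000 = $2,368.
Caregiver Credit: $54,050 is at or below the $68,700 threshold, so the full $1,800 applies.
Heating Assistance Credit: $54,050 is below the $257,700 cutoff, so the full $4,450 applies.
Apprenticeship Credit: $54,050 is at or below the $68,900 threshold, so the full $825 applies.
Total: $2,368 + $1,800 + $4,450 + $825 = $9,443.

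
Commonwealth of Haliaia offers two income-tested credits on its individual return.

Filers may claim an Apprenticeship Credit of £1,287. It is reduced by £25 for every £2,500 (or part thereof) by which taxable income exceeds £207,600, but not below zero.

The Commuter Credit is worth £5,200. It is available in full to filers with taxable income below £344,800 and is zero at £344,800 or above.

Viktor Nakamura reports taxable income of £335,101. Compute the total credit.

Apprenticeship Credit: income exceeds £207,600 by £127,501 → 52 increments × £25 = £1,300 ≥ base, so the credit is £0.
Commuter Credit: £335,101 is below the £344,800 cutoff, so the full £5,200 applies.
Total: £0 + £5,200 = £5,200.

£5,200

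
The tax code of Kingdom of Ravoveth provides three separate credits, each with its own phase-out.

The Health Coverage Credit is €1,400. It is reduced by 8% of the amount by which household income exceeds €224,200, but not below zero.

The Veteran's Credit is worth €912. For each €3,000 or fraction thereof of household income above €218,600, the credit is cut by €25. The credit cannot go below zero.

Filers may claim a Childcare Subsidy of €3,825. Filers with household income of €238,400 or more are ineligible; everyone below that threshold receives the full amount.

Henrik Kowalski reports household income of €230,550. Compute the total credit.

Health Coverage Credit: 8% of the €6,350 excess over €224,200 is €508; credit = €1,400 − €508 = €892.
Veteran's Credit: income exceeds €218,600 by €11,950, which is 4 full-or-partial €3,000 increments; reduction = 4 × €25 = €100, leaving €812.
Childcare Subsidy: €230,550 is below the €238,400 cutoff, so the full €3,825 applies.
Total: €892 + €812 + €3,825 = €5,529.

€5,529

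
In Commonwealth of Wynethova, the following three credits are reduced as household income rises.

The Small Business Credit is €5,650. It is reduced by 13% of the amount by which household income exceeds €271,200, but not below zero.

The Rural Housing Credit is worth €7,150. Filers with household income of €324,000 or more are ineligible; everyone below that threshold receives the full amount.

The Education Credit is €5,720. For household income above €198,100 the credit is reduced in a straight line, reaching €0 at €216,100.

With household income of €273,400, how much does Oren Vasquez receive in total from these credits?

€12,514

Small Business Credit: 13% of the €2,200 excess over €271,200 is €286; credit = €5,650 − €286 = €5,364.
Rural Housing Credit: €273,400 is below the €324,000 cutoff, so the full €7,150 applies.
Education Credit: €273,400 is at or above €216,100, so the credit is €0.
Total: €5,364 + €7,150 + €0 = €12,514.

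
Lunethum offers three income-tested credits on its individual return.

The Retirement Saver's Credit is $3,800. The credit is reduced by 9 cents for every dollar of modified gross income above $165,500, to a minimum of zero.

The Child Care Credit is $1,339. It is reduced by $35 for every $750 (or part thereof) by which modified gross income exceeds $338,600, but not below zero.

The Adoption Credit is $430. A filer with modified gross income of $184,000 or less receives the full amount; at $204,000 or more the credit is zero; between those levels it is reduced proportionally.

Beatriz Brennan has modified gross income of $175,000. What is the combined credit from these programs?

$4,714

Retirement Saver's Credit: 9% of the $9,500 excess over $165,500 is $855; credit = $3,800 − $855 = $2,945.
Child Care Credit: $175,000 is at or below the $338,600 threshold, so the full $1,339 applies.
Adoption Credit: $175,000 is at or below the $184,000 threshold, so the full $430 applies.
Total: $2,945 + $1,339 + $430 = $4,714.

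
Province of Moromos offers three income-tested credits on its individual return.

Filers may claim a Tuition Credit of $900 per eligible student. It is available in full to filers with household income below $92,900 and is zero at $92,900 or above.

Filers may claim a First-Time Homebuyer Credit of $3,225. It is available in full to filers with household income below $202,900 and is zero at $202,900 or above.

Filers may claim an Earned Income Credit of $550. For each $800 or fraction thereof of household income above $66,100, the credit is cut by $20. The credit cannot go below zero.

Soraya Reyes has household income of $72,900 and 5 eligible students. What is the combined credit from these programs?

$8,095

Tuition Credit: base = 5 × $900 = $4,500. $72,900 is below the $92,900 cutoff, so the full $4,500 applies.
First-Time Homebuyer Credit: $72,900 is below the $202,900 cutoff, so the full $3,225 applies.
Earned Income Credit: income exceeds $66,100 by $6,800, which is 9 full-or-partial $800 increments; reduction = 9 × $20 = $180, leaving $370.
Total: $4,500 + $3,225 + $370 = $8,095.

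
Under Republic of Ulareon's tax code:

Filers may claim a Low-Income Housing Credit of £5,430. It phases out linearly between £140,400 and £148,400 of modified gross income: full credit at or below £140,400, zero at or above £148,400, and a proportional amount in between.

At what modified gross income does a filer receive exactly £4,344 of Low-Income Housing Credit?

£142,000

£4,344 is 4,344/5,430 of the full £5,430, so 1,086/5,430 of the £8,000 range has been used: income = £140,400 + £8,000 × 1,086/5,430 = £142,000.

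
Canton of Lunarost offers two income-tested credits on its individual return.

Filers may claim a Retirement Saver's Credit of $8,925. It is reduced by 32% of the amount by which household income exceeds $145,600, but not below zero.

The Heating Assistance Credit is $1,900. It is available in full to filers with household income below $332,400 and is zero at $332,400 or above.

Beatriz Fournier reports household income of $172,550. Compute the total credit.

$2,201

Retirement Saver's Credit: 32% of the $26,950 excess over $145,600 is $8,624; credit = $8,925 − $8,624 = $301.
Heating Assistance Credit: $172,550 is below the $332,400 cutoff, so the full $1,900 applies.
Total: $301 + $1,900 = $2,201.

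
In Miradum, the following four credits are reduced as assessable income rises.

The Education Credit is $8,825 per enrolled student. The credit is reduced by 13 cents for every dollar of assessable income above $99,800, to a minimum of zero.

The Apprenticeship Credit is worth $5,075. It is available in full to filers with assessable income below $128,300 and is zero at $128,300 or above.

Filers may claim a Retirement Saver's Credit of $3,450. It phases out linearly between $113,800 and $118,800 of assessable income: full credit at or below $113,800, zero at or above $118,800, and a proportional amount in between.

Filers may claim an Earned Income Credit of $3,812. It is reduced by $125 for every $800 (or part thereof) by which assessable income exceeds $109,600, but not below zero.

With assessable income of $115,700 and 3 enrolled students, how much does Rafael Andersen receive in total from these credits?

Education Credit: base = 3 × $8,825 = $26,475. 13% of the $15,900 excess over $99,800 is $2,067; credit = $26,475 − $2,067 = $24,408.
Apprenticeship Credit: $115,700 is below the $128,300 cutoff, so the full $5,075 applies.
Retirement Saver's Credit: $115,700 is $1,900 into a $5,000 phase-out range, leaving 3,100/5,000 of the credit: $3,450 × 3,100/5,000 = $2,139.
Earned Income Credit: income exceeds $109,600 by $6,100, which is 8 full-or-partial $800 increments; reduction = 8 × $125 = $1,000, leaving $2,812.
Total: $24,408 + $5,075 + $2,139 + $2,812 = $34,434.

$34,434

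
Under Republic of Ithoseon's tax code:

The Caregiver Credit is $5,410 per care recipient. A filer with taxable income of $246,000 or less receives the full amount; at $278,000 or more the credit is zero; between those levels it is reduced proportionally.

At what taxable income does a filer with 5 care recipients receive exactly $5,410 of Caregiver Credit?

$271,600

Full credit = 5 × $5,410 = $27,050.
$5,410 is 5,410/27,050 of the full $27,050, so 21,640/27,050 of the $32,000 range has been used: income = $246,000 + $32,000 × 21,640/27,050 = $271,600.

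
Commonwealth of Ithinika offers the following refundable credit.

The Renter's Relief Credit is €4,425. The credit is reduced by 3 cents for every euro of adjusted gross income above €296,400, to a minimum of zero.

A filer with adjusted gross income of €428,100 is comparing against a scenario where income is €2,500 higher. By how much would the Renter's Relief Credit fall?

€75

At €428,100 — 3% of the €131,700 excess over €296,400 is €3,951; credit = €4,425 − €3,951 = €474.
At €430,600 — 3% of the €134,200 excess over €296,400 is €4,026; credit = €4,425 − €4,026 = €399.
Lost: €474 − €399 = €75.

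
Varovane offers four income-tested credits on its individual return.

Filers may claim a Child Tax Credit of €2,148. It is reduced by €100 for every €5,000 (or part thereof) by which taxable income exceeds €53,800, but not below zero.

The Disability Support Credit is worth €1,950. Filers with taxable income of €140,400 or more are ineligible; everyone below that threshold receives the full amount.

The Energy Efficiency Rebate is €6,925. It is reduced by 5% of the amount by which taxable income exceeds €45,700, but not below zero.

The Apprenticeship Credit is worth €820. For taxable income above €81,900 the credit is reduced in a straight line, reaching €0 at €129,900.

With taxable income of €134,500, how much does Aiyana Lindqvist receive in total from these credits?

€4,883

Child Tax Credit: income exceeds €53,800 by €80,700, which is 17 full-or-partial €5,000 increments; reduction = 17 × €100 = €1,700, leaving €448.
Disability Support Credit: €134,500 is below the €140,400 cutoff, so the full €1,950 applies.
Energy Efficiency Rebate: 5% of the €88,800 excess over €45,700 is €4,440; credit = €6,925 − €4,440 = €2,485.
Apprenticeship Credit: €134,500 is at or above €129,900, so the credit is €0.
Total: €448 + €1,950 + €2,485 + €0 = €4,883.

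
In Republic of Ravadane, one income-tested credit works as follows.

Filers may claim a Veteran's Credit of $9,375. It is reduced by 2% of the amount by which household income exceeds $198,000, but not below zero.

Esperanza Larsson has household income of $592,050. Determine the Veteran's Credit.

$1,494

Veteran's Credit: 2% of the $394,050 excess over $198,000 is $7,881; credit = $9,375 − $7,881 = $1,494.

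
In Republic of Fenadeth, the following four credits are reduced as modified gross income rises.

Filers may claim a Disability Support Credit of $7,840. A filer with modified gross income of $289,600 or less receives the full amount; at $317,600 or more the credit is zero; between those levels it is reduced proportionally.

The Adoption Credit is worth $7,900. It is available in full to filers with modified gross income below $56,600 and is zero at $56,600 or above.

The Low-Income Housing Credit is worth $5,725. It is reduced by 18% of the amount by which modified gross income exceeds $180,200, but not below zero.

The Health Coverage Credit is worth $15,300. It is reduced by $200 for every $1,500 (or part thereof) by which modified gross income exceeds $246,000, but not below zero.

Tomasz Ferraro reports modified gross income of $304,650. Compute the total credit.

$10,926

Disability Support Credit: $304,650 is $15,050 into a $28,000 phase-out range, leaving 12,950/28,000 of the credit: $7,840 × 12,950/28,000 = $3,626.
Adoption Credit: $304,650 meets or exceeds the $56,600 cutoff, so the credit is $0.
Low-Income Housing Credit: 18% of the $124,450 excess over $180,200 is $22,401 ≥ base, so the credit is $0.
Health Coverage Credit: income exceeds $246,000 by $58,650, which is 40 full-or-partial $1,500 increments; reduction = 40 × $200 = $8,000, leaving $7,300.
Total: $3,626 + $0 + $0 + $7,300 = $10,926.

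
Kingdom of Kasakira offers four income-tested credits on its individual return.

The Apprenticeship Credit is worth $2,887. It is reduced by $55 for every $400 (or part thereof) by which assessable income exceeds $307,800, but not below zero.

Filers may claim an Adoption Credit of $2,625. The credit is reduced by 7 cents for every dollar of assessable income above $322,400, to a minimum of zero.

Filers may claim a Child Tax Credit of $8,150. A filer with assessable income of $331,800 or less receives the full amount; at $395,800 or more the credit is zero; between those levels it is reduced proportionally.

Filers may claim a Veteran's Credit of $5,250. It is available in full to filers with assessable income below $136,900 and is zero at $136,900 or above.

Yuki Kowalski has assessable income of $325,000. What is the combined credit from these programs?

Apprenticeship Credit: income exceeds $307,800 by $17,200, which is 43 full-or-partial $400 increments; reduction = 43 × $55 = $2,365, leaving $522.
Adoption Credit: 7% of the $2,600 excess over $322,400 is $182; credit = $2,625 − $182 = $2,443.
Child Tax Credit: $325,000 is at or below the $331,800 threshold, so the full $8,150 applies.
Veteran's Credit: $325,000 meets or exceeds the $136,900 cutoff, so the credit is $0.
Total: $522 + $2,443 + $8,150 + $0 = $11,115.

$11,115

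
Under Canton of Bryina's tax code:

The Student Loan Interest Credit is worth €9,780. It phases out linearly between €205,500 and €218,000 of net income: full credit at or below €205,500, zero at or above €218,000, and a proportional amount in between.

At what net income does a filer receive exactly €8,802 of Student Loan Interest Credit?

€8,802 is 8,802/9,780 of the full €9,780, so 978/9,780 of the €12,500 range has been used: income = €205,500 + €12,500 × 978/9,780 = €206,750.

€206,750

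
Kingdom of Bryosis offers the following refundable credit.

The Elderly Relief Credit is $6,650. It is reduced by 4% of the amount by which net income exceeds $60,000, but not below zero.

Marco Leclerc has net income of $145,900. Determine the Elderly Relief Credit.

Elderly Relief Credit: 4% of the $85,900 excess over $60,000 is $3,436; credit = $6,650 − $3,436 = $3,214.

$3,214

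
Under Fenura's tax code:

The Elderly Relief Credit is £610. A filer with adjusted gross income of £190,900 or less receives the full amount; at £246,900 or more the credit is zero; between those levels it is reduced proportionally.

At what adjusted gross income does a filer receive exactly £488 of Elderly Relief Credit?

£202,100

£488 is 488/610 of the full £610, so 122/610 of the £56,000 range has been used: income = £190,900 + £56,000 × 122/610 = £202,100.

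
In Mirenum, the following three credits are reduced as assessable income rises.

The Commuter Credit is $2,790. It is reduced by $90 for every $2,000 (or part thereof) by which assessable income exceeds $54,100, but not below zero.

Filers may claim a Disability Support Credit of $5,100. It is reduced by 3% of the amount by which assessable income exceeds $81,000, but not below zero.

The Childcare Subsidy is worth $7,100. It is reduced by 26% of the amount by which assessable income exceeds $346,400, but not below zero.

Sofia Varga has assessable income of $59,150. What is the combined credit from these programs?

$14,720

Commuter Credit: income exceeds $54,100 by $5,050, which is 3 full-or-partial $2,000 increments; reduction = 3 × $90 = $270, leaving $2,520.
Disability Support Credit: $59,150 is at or below the $81,000 threshold, so the full $5,100 applies.
Childcare Subsidy: $59,150 is at or below the $346,400 threshold, so the full $7,100 applies.
Total: $2,520 + $5,100 + $7,100 = $14,720.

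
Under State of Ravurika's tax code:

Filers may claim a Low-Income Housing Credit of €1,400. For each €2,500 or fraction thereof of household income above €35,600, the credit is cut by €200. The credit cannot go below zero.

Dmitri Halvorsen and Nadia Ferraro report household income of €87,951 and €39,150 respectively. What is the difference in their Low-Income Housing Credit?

€1,000

Dmitri (€87,951): Low-Income Housing Credit: income exceeds €35,600 by €52,351 → 21 increments × €200 = €4,200 ≥ base, so the credit is €0.
Nadia (€39,150): Low-Income Housing Credit: income exceeds €35,600 by €3,550, which is 2 full-or-partial €2,500 increments; reduction = 2 × €200 = €400, leaving €1,000.
Difference: |€0 − €1,000| = €1,000.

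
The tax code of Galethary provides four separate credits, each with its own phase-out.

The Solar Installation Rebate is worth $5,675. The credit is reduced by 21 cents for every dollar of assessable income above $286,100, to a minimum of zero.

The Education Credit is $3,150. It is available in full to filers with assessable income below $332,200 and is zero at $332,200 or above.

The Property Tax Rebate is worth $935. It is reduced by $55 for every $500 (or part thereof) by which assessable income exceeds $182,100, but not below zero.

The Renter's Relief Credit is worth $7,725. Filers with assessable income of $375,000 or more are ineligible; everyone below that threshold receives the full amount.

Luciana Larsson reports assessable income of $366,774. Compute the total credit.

Solar Installation Rebate: 21% of the $80,674 excess over $286,100 is $16,941.54 ≥ base, so the credit is $0.
Education Credit: $366,774 meets or exceeds the $332,200 cutoff, so the credit is $0.
Property Tax Rebate: income exceeds $182,100 by $184,674 → 370 increments × $55 = $20,350 ≥ base, so the credit is $0.
Renter's Relief Credit: $366,774 is below the $375,000 cutoff, so the full $7,725 applies.
Total: $0 + $0 + $0 + $7,725 = $7,725.

$7,725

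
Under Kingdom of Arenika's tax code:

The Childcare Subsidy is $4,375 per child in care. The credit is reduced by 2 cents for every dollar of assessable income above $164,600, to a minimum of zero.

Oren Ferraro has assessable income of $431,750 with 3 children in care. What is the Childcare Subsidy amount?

Childcare Subsidy: base = 3 × $4,375 = $13,125. 2% of the $267,150 excess over $164,600 is $5,343; credit = $13,125 − $5,343 = $7,782.

$7,782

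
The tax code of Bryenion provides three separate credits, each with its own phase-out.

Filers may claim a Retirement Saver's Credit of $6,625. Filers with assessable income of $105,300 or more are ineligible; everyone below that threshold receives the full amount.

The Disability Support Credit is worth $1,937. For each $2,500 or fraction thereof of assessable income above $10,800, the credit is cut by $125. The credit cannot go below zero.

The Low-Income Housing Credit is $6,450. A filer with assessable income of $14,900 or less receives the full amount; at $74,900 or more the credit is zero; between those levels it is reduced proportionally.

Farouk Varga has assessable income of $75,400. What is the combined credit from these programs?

$6,625

Retirement Saver's Credit: $75,400 is below the $105,300 cutoff, so the full $6,625 applies.
Disability Support Credit: income exceeds $10,800 by $64,600 → 26 increments × $125 = $3,250 ≥ base, so the credit is $0.
Low-Income Housing Credit: $75,400 is at or above $74,900, so the credit is $0.
Total: $6,625 + $0 + $0 = $6,625.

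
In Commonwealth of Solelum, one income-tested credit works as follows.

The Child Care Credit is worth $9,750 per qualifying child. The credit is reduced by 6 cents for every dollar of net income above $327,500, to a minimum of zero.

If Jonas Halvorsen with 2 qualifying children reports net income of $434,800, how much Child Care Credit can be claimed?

$13,062

Child Care Credit: base = 2 × $9,750 = $19,500. 6% of the $107,300 excess over $327,500 is $6,438; credit = $19,500 − $6,438 = $13,062.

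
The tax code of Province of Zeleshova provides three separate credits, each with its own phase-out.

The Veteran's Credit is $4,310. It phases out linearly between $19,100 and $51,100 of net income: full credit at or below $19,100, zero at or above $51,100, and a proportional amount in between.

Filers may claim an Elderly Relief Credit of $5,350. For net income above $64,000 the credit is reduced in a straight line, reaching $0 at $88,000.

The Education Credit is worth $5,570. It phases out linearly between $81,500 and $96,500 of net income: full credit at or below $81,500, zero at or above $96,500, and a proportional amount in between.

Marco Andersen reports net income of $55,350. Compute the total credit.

$10,920

Veteran's Credit: $55,350 is at or above $51,100, so the credit is $0.
Elderly Relief Credit: $55,350 is at or below the $64,000 threshold, so the full $5,350 applies.
Education Credit: $55,350 is at or below the $81,500 threshold, so the full $5,570 applies.
Total: $0 + $5,350 + $5,570 = $10,920.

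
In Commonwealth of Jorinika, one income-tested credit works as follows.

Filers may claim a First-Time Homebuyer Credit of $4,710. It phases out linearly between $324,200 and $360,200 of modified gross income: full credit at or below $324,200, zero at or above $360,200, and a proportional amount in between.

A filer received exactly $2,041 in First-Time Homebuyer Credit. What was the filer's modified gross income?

$344,600

$2,041 is 2,041/4,710 of the full $4,710, so 2,669/4,710 of the $36,000 range has been used: income = $324,200 + $36,000 × 2,669/4,710 = $344,600.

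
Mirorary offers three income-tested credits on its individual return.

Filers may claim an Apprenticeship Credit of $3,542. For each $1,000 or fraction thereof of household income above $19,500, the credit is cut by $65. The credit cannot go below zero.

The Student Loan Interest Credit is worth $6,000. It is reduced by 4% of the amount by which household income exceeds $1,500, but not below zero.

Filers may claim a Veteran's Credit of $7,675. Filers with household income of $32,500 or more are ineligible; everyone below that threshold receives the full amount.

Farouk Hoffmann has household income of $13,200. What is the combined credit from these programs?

$16,749

Apprenticeship Credit: $13,200 is at or below the $19,500 threshold, so the full $3,542 applies.
Student Loan Interest Credit: 4% of the $11,700 excess over $1,500 is $468; credit = $6,000 − $468 = $5,532.
Veteran's Credit: $13,200 is below the $32,500 cutoff, so the full $7,675 applies.
Total: $3,542 + $5,532 + $7,675 = $16,749.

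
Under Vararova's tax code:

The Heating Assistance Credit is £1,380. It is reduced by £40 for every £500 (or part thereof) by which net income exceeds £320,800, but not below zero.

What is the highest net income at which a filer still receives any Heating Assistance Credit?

After 34 increments the reduction is 34 × £40 = £1,360, leaving £20; one more increment wipes it out. Increment 34 ends at excess 34 × £500 = £17,000, so the highest qualifying income is £320,800 + £17,000 = £337,800.

£337,800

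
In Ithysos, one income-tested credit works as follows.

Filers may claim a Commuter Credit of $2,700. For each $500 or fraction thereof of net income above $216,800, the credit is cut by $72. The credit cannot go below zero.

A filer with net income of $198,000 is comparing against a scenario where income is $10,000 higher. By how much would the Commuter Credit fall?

At $198,000 — $198,000 is at or below the $216,800 threshold, so the full $2,700 applies.
At $208,000 — $208,000 is at or below the $216,800 threshold, so the full $2,700 applies.
Lost: $2,700 − $2,700 = $0.

$0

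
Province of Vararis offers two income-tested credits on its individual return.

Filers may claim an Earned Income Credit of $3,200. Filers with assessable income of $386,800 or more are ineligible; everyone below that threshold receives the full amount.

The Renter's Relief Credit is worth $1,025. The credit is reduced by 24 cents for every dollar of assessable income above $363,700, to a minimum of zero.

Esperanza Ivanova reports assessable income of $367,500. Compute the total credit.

$3,313

Earned Income Credit: $367,500 is below the $386,800 cutoff, so the full $3,200 applies.
Renter's Relief Credit: 24% of the $3,800 excess over $363,700 is $912; credit = $1,025 − $912 = $113.
Total: $3,200 + $113 = $3,313.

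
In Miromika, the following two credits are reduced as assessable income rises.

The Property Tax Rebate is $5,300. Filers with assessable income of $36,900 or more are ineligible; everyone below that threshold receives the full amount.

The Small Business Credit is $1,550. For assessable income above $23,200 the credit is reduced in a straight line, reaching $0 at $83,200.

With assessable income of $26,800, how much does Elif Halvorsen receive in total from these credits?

Property Tax Rebate: $26,800 is below the $36,900 cutoff, so the full $5,300 applies.
Small Business Credit: $26,800 is $3,600 into a $60,000 phase-out range, leaving 56,400/60,000 of the credit: $1,550 × 56,400/60,000 = $1,457.
Total: $5,300 + $1,457 = $6,757.

$6,757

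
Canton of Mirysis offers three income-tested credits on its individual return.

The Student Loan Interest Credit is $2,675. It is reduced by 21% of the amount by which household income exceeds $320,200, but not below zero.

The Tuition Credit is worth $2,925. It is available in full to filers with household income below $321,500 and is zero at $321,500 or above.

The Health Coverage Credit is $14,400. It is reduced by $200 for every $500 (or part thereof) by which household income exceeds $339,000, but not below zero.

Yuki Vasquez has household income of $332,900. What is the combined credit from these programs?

Student Loan Interest Credit: 21% of the $12,700 excess over $320,200 is $2,667; credit = $2,675 − $2,667 = $8.
Tuition Credit: $332,900 meets or exceeds the $321,500 cutoff, so the credit is $0.
Health Coverage Credit: $332,900 is at or below the $339,000 threshold, so the full $14,400 applies.
Total: $8 + $0 + $14,400 = $14,408.

$14,408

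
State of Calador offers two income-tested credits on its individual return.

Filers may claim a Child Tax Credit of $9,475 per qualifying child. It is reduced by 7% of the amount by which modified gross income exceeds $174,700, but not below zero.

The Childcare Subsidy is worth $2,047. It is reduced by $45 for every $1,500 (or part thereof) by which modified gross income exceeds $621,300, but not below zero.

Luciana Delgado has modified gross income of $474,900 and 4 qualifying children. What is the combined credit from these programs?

$18,933

Child Tax Credit: base = 4 × $9,475 = $37,900. 7% of the $300,200 excess over $174,700 is $21,014; credit = $37,900 − $21,014 = $16,886.
Childcare Subsidy: $474,900 is at or below the $621,300 threshold, so the full $2,047 applies.
Total: $16,886 + $2,047 = $18,933.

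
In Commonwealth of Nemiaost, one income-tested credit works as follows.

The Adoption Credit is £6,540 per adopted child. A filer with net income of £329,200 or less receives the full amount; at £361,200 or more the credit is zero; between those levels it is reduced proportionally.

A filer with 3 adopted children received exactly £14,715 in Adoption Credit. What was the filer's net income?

£337,200

Full credit = 3 × £6,540 = £19,620.
£14,715 is 14,715/19,620 of the full £19,620, so 4,905/19,620 of the £32,000 range has been used: income = £329,200 + £32,000 × 4,905/19,620 = £337,200.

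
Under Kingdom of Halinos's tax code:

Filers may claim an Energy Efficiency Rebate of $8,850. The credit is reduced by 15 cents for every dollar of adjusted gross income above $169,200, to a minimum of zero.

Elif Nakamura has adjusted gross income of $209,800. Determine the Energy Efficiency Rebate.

Energy Efficiency Rebate: 15% of the $40,600 excess over $169,200 is $6,090; credit = $8,850 − $6,090 = $2,760.

$2,760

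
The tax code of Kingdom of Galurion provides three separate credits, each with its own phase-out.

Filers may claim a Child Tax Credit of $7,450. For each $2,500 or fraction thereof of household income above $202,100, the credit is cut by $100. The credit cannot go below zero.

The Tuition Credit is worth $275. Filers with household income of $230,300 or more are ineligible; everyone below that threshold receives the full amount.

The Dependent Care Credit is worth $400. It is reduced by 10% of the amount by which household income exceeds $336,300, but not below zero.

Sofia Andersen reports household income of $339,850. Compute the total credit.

Child Tax Credit: income exceeds $202,100 by $137,750, which is 56 full-or-partial $2,500 increments; reduction = 56 × $100 = $5,600, leaving $1,850.
Tuition Credit: $339,850 meets or exceeds the $230,300 cutoff, so the credit is $0.
Dependent Care Credit: 10% of the $3,550 excess over $336,300 is $355; credit = $400 − $355 = $45.
Total: $1,850 + $0 + $45 = $1,895.

$1,895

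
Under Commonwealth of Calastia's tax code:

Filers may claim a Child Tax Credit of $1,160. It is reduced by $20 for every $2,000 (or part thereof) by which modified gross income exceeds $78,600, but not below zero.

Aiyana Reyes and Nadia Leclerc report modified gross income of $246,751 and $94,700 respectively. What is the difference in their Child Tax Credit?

Aiyana ($246,751): Child Tax Credit: income exceeds $78,600 by $168,151 → 85 increments × $20 = $1,700 ≥ base, so the credit is $0.
Nadia ($94,700): Child Tax Credit: income exceeds $78,600 by $16,100, which is 9 full-or-partial $2,000 increments; reduction = 9 × $20 = $180, leaving $980.
Difference: |$0 − $980| = $980.

$980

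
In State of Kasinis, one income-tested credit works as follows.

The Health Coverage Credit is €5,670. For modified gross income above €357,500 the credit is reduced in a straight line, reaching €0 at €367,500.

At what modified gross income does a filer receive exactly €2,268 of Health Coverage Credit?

€363,500

€2,268 is 2,268/5,670 of the full €5,670, so 3,402/5,670 of the €10,000 range has been used: income = €357,500 + €10,000 × 3,402/5,670 = €363,500.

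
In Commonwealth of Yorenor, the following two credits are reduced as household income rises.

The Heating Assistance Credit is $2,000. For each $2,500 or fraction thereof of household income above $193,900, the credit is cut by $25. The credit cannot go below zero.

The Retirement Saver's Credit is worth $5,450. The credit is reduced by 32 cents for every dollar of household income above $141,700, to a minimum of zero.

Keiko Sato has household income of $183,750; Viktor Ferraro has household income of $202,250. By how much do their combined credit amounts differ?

Keiko ($183,750): Heating Assistance Credit: $183,750 is at or below the $193,900 threshold, so the full $2,000 applies. Retirement Saver's Credit: 32% of the $42,050 excess over $141,700 is $13,456 ≥ base, so the credit is $0. total $2,000 + $0 = $2,000
Viktor ($202,250): Heating Assistance Credit: income exceeds $193,900 by $8,350, which is 4 full-or-partial $2,500 increments; reduction = 4 × $25 = $100, leaving $1,900. Retirement Saver's Credit: 32% of the $60,550 excess over $141,700 is $19,376 ≥ base, so the credit is $0. total $1,900 + $0 = $1,900
Difference: |$2,000 − $1,900| = $100.

$100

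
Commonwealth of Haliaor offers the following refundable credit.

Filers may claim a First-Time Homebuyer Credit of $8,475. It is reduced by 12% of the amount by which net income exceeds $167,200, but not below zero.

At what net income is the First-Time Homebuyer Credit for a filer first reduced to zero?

$237,825

The credit falls by 12% of each dollar above $167,200, so it reaches zero when the excess is $8,475 / 12% = $70,625: income = $167,200 + $70,625 = $237,825.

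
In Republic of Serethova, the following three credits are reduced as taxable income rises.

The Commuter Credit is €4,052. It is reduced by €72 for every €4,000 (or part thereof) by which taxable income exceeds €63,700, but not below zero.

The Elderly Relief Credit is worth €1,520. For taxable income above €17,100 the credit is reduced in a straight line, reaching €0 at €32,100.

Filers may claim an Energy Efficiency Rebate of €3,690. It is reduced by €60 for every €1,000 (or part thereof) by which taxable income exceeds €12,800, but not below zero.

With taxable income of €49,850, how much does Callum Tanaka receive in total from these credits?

€5,462

Commuter Credit: €49,850 is at or below the €63,700 threshold, so the full €4,052 applies.
Elderly Relief Credit: €49,850 is at or above €32,100, so the credit is €0.
Energy Efficiency Rebate: income exceeds €12,800 by €37,050, which is 38 full-or-partial €1,000 increments; reduction = 38 × €60 = €2,280, leaving €1,410.
Total: €4,052 + €0 + €1,410 = €5,462.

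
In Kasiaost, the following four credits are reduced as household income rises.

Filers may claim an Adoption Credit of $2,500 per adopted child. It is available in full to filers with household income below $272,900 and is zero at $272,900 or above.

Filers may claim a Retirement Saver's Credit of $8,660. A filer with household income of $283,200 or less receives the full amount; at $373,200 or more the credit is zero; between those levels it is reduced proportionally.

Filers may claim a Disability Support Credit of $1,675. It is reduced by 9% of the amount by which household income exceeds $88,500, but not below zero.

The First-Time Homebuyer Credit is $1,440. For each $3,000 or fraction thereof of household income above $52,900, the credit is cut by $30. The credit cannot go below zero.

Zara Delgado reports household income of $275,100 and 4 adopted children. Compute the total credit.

Adoption Credit: base = 4 × $2,500 = $10,000. $275,100 meets or exceeds the $272,900 cutoff, so the credit is $0.
Retirement Saver's Credit: $275,100 is at or below the $283,200 threshold, so the full $8,660 applies.
Disability Support Credit: 9% of the $186,600 excess over $88,500 is $16,794 ≥ base, so the credit is $0.
First-Time Homebuyer Credit: income exceeds $52,900 by $222,200 → 75 increments × $30 = $2,250 ≥ base, so the credit is $0.
Total: $0 + $8,660 + $0 + $0 = $8,660.

$8,660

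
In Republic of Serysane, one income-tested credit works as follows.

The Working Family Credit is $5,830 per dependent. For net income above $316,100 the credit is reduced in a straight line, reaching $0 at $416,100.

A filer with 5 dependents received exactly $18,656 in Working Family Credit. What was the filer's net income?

$352,100

Full credit = 5 × $5,830 = $29,150.
$18,656 is 18,656/29,150 of the full $29,150, so 10,494/29,150 of the $100,000 range has been used: income = $316,100 + $100,000 × 10,494/29,150 = $352,100.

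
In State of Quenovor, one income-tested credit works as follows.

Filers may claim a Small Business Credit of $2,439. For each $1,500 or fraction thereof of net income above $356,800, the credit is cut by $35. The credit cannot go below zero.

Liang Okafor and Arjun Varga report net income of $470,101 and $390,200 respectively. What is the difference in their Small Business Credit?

Liang ($470,101): Small Business Credit: income exceeds $356,800 by $113,301 → 76 increments × $35 = $2,660 ≥ base, so the credit is $0.
Arjun ($390,200): Small Business Credit: income exceeds $356,800 by $33,400, which is 23 full-or-partial $1,500 increments; reduction = 23 × $35 = $805, leaving $1,634.
Difference: |$0 − $1,634| = $1,634.

$1,634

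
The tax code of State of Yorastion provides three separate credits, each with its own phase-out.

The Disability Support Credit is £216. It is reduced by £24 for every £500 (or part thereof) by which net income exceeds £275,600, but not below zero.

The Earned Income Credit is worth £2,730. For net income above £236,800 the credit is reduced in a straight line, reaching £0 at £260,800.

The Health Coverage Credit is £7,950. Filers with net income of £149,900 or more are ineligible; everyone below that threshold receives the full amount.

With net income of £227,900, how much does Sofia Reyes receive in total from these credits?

£2,946

Disability Support Credit: £227,900 is at or below the £275,600 threshold, so the full £216 applies.
Earned Income Credit: £227,900 is at or below the £236,800 threshold, so the full £2,730 applies.
Health Coverage Credit: £227,900 meets or exceeds the £149,900 cutoff, so the credit is £0.
Total: £216 + £2,730 + £0 = £2,946.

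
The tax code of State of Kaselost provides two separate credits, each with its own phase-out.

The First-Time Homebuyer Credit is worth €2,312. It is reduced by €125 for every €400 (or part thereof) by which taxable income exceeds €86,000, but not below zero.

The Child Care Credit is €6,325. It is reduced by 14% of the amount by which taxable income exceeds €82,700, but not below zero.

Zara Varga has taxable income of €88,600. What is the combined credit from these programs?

First-Time Homebuyer Credit: income exceeds €86,000 by €2,600, which is 7 full-or-partial €400 increments; reduction = 7 × €125 = €875, leaving €1,437.
Child Care Credit: 14% of the €5,900 excess over €82,700 is €826; credit = €6,325 − €826 = €5,499.
Total: €1,437 + €5,499 = €6,936.

€6,936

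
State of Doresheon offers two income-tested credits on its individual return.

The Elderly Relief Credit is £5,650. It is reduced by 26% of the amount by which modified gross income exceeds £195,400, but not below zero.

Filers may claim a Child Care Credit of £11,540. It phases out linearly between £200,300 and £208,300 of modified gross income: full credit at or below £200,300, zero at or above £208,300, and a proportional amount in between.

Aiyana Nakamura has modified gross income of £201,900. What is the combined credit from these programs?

£13,192

Elderly Relief Credit: 26% of the £6,500 excess over £195,400 is £1,690; credit = £5,650 − £1,690 = £3,960.
Child Care Credit: £201,900 is £1,600 into a £8,000 phase-out range, leaving 6,400/8,000 of the credit: £11,540 × 6,400/8,000 = £9,232.
Total: £3,960 + £9,232 = £13,192.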